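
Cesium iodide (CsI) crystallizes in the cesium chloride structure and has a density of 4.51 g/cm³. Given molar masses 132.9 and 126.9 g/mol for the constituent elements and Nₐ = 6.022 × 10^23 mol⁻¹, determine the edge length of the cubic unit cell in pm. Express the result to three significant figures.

457 pm

M(CsI) = 259.8 g/mol; Z = 1 formula unit per cell.
a³ = Z·M/(N_A·ρ) = 1 × 259.8 / (6.022 × 10²³ × 4.51) = 9.566 × 10^-23 cm³, so a = 4.573 × 10^-8 cm = 457 pm.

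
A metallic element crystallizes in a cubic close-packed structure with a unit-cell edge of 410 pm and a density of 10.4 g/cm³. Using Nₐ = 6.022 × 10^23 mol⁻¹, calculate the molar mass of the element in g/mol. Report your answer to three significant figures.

108 g/mol

An FCC cell has Z = 4 atoms; a = 4.100 × 10^-8 cm.
M = ρ·N_A·a³/Z = 10.4 × 6.022 × 10²³ × 6.892 × 10^-23 / 4 = 108 g/mol.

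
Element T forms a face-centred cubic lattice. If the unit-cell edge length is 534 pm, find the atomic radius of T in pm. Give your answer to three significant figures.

189 pm

In an FCC lattice, atoms touch along the face diagonal, so √2·a = 4r.
r = √2·a/4 = 1.4142 × 534 / 4 = 189 pm.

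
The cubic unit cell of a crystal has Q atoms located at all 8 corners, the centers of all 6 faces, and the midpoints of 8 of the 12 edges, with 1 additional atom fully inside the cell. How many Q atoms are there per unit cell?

7

Corner atoms are shared by 8 cells (1/8 each), face atoms by 2 (1/2 each), edge atoms by 4 (1/4 each), interior atoms are unshared.
Net atoms = 8 × 1/8 + 6 × 1/2 + 8 × 1/4 + 1 = 1 + 3 + 2 + 1 = 7.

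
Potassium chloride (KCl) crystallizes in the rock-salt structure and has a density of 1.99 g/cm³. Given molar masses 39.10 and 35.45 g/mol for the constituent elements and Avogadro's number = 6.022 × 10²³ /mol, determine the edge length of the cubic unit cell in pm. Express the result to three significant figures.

629 pm

M(KCl) = 74.55 g/mol; Z = 4 formula units per cell.
a³ = Z·M/(N_A·ρ) = 4 × 74.55 / (6.022 × 10²³ × 1.99) = 2.488 × 10^-22 cm³, so a = 6.290 × 10^-8 cm = 629 pm.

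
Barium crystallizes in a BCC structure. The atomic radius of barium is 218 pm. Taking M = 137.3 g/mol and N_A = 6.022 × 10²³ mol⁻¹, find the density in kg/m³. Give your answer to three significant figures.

In a BCC lattice, atoms touch along the body diagonal, so √3·a = 4r, giving a = 503.4 pm = 5.034 × 10^-8 cm.
With Z = 2, ρ = Z·M/(N_A·a³) = 2 × 137.3 / (6.022 × 10²³ × 1.276 × 10^-22) = 3.573 g/cm³ = 3570 kg/m³.

3570 kg/m³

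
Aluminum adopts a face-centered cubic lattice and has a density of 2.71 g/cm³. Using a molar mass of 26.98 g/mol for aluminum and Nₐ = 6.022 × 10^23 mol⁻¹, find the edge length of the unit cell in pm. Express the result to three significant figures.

404 pm

With Z = 4 atoms per FCC cell, a³ = Z·M/(N_A·ρ) = 4 × 26.98 / (6.022 × 10²³ × 2.710 g/cm³) = 6.613 × 10^-23 cm³.
a = (6.613 × 10^-23)^(1/3) = 4.044 × 10^-8 cm = 404 pm.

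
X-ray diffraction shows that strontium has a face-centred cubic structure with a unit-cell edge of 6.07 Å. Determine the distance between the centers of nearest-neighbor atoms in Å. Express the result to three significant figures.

In an FCC structure, atoms touch along the face diagonal, so √2·a = 4r; the nearest-neighbor distance equals 2r = 0.7071·a.
d = 0.7071 × 6.07 = 4.29 Å.

4.29 Å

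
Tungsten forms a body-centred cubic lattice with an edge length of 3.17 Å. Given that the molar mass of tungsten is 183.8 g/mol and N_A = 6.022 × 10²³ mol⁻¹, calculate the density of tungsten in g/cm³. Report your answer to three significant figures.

A BCC unit cell contains Z = 2 atoms.
Cell volume: a³ = (3.17 Å)³ = (3.170 × 10^-8 cm)³ = 3.186 × 10^-23 cm³.
ρ = Z·M/(N_A·a³) = 2 × 183.8 / (6.022 × 10²³ × 3.186 × 10^-23) = 19.16 g/cm³.

19.2 g/cm³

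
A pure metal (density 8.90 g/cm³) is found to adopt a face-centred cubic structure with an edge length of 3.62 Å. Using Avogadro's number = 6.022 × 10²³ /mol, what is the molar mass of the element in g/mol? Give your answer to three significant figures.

63.6 g/mol

An FCC cell has Z = 4 atoms; a = 3.620 × 10^-8 cm.
M = ρ·N_A·a³/Z = 8.90 × 6.022 × 10²³ × 4.744 × 10^-23 / 4 = 63.6 g/mol.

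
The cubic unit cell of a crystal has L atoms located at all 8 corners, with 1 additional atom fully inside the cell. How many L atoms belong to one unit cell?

2

Corner atoms are shared by 8 cells (1/8 each), interior atoms are unshared.
Net atoms = 8 × 1/8 + 1 = 1 + 1 = 2.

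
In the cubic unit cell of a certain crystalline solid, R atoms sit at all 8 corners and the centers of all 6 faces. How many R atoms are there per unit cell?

Corner atoms are shared by 8 cells (1/8 each), face atoms by 2 (1/2 each).
Net atoms = 8 × 1/8 + 6 × 1/2 = 1 + 3 = 4.

4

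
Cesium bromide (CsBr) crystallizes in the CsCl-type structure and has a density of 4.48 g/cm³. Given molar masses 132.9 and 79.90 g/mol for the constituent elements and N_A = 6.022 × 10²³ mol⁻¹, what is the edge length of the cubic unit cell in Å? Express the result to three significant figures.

4.29 Å

M(CsBr) = 212.8 g/mol; Z = 1 formula unit per cell.
a³ = Z·M/(N_A·ρ) = 1 × 212.8 / (6.022 × 10²³ × 4.48) = 7.888 × 10^-23 cm³, so a = 4.289 × 10^-8 cm = 4.29 Å.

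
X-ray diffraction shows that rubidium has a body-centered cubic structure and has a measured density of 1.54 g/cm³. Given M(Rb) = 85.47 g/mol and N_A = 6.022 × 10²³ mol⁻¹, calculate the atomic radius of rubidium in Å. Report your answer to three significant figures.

2.46 Å

For a BCC cell (Z = 2), a³ = Z·M/(N_A·ρ) = 2 × 85.47 / (6.022 × 10²³ × 1.540) = 1.843 × 10^-22 cm³, so a = 5.691 × 10^-8 cm = 5.691 Å.
Atoms touch along the body diagonal, so √3·a = 4r, so r = 0.4330 × a = 2.46 Å.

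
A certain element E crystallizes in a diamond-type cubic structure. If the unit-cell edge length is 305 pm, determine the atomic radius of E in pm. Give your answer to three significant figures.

66.0 pm

In a diamond cubic lattice, nearest neighbors lie along the body diagonal with √3·a = 8r.
r = √3·a/8 = 1.7321 × 305 / 8 = 66.0 pm.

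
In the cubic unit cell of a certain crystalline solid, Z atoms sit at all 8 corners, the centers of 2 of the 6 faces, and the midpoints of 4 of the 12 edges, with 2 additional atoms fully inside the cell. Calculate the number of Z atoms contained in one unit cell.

5

Corner atoms are shared by 8 cells (1/8 each), face atoms by 2 (1/2 each), edge atoms by 4 (1/4 each), interior atoms are unshared.
Net atoms = 8 × 1/8 + 2 × 1/2 + 4 × 1/4 + 2 = 1 + 1 + 1 + 2 = 5.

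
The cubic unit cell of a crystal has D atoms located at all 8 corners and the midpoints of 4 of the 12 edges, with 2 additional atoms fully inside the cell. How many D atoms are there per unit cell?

4

Corner atoms are shared by 8 cells (1/8 each), edge atoms by 4 (1/4 each), interior atoms are unshared.
Net atoms = 8 × 1/8 + 4 × 1/4 + 2 = 1 + 1 + 2 = 4.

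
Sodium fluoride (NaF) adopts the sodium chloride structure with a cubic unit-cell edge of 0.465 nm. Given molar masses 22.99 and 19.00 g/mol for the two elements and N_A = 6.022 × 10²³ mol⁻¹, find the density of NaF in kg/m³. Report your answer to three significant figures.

2770 kg/m³

The sodium chloride structure contains Z = 4 formula units per cell; M(NaF) = 22.99 + 19.00 = 41.99 g/mol.
a³ = (4.650 × 10^-8 cm)³ = 1.005 × 10^-22 cm³.
ρ = 4 × 41.99 / (6.022 × 10²³ × 1.005 × 10^-22) = 2.774 g/cm³ = 2770 kg/m³.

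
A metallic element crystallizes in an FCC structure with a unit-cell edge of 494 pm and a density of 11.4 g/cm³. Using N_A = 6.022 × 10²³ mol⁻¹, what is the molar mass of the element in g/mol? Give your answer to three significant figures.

207 g/mol

An FCC cell has Z = 4 atoms; a = 4.940 × 10^-8 cm.
M = ρ·N_A·a³/Z = 11.4 × 6.022 × 10²³ × 1.206 × 10^-22 / 4 = 207 g/mol.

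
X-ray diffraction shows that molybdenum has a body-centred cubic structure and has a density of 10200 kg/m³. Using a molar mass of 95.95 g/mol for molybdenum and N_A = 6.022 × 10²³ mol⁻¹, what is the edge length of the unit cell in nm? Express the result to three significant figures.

0.315 nm

With Z = 2 atoms per BCC cell, a³ = Z·M/(N_A·ρ) = 2 × 95.95 / (6.022 × 10²³ × 10.20 g/cm³) = 3.124 × 10^-23 cm³.
a = (3.124 × 10^-23)^(1/3) = 3.150 × 10^-8 cm = 0.315 nm.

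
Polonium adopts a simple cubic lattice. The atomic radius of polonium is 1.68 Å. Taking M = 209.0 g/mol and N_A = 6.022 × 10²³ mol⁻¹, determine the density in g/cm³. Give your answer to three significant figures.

9.15 g/cm³

In a simple cubic lattice, atoms touch along the cell edge, so a = 2r, giving a = 3.360 Å = 3.360 × 10^-8 cm.
With Z = 1, ρ = Z·M/(N_A·a³) = 1 × 209.0 / (6.022 × 10²³ × 3.793 × 10^-23) = 9.149 g/cm³.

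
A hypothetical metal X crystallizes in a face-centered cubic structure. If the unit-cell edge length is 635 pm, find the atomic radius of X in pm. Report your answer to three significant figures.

225 pm

In an FCC lattice, atoms touch along the face diagonal, so √2·a = 4r.
r = √2·a/4 = 1.4142 × 635 / 4 = 225 pm.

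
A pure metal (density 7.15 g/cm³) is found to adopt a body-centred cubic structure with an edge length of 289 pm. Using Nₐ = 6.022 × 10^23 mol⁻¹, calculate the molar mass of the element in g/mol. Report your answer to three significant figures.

52.0 g/mol

A BCC cell has Z = 2 atoms; a = 2.890 × 10^-8 cm.
M = ρ·N_A·a³/Z = 7.15 × 6.022 × 10²³ × 2.414 × 10^-23 / 2 = 52.0 g/mol.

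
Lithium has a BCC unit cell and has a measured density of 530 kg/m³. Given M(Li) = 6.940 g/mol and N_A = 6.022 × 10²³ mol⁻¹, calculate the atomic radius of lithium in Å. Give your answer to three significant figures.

For a BCC cell (Z = 2), a³ = Z·M/(N_A·ρ) = 2 × 6.940 / (6.022 × 10²³ × 0.5300) = 4.349 × 10^-23 cm³, so a = 3.517 × 10^-8 cm = 3.517 Å.
Atoms touch along the body diagonal, so √3·a = 4r, so r = 0.4330 × a = 1.52 Å.

1.52 Å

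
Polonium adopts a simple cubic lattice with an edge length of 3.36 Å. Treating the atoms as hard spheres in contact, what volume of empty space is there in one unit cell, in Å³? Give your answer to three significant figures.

18.1 Å³

In a simple cubic lattice atoms touch along the cell edge, so a = 2r, so r = 0.5000a = 1.680 Å.
V_cell = a³ = 37.93 Å³; V_atoms = 1 × (4/3)πr³ = 19.86 Å³.
Empty space = 37.93 − 19.86 = 18.1 Å³.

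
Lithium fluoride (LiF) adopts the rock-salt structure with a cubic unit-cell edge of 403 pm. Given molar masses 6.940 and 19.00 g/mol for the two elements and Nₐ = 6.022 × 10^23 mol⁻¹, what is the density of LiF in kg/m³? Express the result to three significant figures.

2630 kg/m³

The rock-salt structure contains Z = 4 formula units per cell; M(LiF) = 6.940 + 19.00 = 25.94 g/mol.
a³ = (4.030 × 10^-8 cm)³ = 6.545 × 10^-23 cm³.
ρ = 4 × 25.94 / (6.022 × 10²³ × 6.545 × 10^-23) = 2.633 g/cm³ = 2630 kg/m³.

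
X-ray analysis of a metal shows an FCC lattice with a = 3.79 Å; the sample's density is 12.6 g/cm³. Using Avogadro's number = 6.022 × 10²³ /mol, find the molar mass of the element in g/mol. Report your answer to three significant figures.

103 g/mol

An FCC cell has Z = 4 atoms; a = 3.790 × 10^-8 cm.
M = ρ·N_A·a³/Z = 12.6 × 6.022 × 10²³ × 5.444 × 10^-23 / 4 = 103 g/mol.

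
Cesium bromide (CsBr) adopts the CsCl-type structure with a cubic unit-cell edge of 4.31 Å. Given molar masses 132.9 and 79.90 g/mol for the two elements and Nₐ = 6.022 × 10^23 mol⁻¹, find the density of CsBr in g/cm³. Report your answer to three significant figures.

The CsCl-type structure contains Z = 1 formula unit per cell; M(CsBr) = 132.9 + 79.90 = 212.8 g/mol.
a³ = (4.310 × 10^-8 cm)³ = 8.006 × 10^-23 cm³.
ρ = 1 × 212.8 / (6.022 × 10²³ × 8.006 × 10^-23) = 4.414 g/cm³.

4.41 g/cm³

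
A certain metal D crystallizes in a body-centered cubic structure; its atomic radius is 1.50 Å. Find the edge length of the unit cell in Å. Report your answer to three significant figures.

In a BCC lattice, atoms touch along the body diagonal, so √3·a = 4r.
a = 4r/√3 = 4 × 1.50 / 1.7321 = 3.46 Å.

3.46 Å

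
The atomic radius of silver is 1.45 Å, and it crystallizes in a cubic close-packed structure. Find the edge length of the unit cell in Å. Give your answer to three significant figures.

In an FCC lattice, atoms touch along the face diagonal, so √2·a = 4r.
a = 4r/√2 = 4 × 1.45 / 1.4142 = 4.10 Å.

4.10 Å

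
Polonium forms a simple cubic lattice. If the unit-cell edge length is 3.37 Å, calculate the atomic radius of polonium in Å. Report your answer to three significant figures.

In a simple cubic lattice, atoms touch along the cell edge, so a = 2r.
r = a/2 = 3.37/2 = 1.69 Å.

1.69 Å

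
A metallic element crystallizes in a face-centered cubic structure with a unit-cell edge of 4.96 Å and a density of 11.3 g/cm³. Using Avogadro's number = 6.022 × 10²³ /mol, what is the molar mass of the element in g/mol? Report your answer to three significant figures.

208 g/mol

An FCC cell has Z = 4 atoms; a = 4.960 × 10^-8 cm.
M = ρ·N_A·a³/Z = 11.3 × 6.022 × 10²³ × 1.220 × 10^-22 / 4 = 208 g/mol.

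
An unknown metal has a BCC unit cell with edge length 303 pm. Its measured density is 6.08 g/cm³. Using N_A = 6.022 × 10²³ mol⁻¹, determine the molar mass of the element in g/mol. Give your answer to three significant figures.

A BCC cell has Z = 2 atoms; a = 3.030 × 10^-8 cm.
M = ρ·N_A·a³/Z = 6.08 × 6.022 × 10²³ × 2.782 × 10^-23 / 2 = 50.9 g/mol.

50.9 g/mol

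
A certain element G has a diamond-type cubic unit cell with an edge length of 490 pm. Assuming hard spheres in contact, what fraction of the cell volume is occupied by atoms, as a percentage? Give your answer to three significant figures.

In a diamond cubic lattice nearest neighbors lie along the body diagonal with √3·a = 8r, so r = 0.2165a = 106.1 pm.
Packing fraction = Z·(4/3)πr³ / a³ = 8 × (4/3)π × (106.1)³ / (490)³ = 0.3401 = 34.0%.

34.0%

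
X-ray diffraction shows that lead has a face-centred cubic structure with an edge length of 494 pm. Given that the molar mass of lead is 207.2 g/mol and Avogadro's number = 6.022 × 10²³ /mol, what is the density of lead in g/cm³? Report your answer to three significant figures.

11.4 g/cm³

An FCC unit cell contains Z = 4 atoms.
Cell volume: a³ = (494 pm)³ = (4.940 × 10^-8 cm)³ = 1.206 × 10^-22 cm³.
ρ = Z·M/(N_A·a³) = 4 × 207.2 / (6.022 × 10²³ × 1.206 × 10^-22) = 11.42 g/cm³.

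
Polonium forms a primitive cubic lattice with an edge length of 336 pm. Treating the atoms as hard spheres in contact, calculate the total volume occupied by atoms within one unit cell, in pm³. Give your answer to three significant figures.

In a simple cubic lattice atoms touch along the cell edge, so a = 2r, so r = 0.5000a = 168.0 pm.
V_atoms = Z × (4/3)πr³ = 1 × (4/3)π × (168.0)³ = 1.99 × 10^7 pm³.

1.99 × 10^7 pm³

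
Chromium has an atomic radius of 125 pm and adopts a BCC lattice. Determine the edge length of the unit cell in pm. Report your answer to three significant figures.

In a BCC lattice, atoms touch along the body diagonal, so √3·a = 4r.
a = 4r/√3 = 4 × 125 / 1.7321 = 289 pm.

289 pm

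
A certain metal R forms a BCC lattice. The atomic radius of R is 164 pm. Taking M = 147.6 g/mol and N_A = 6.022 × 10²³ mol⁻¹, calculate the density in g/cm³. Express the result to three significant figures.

In a BCC lattice, atoms touch along the body diagonal, so √3·a = 4r, giving a = 378.7 pm = 3.787 × 10^-8 cm.
With Z = 2, ρ = Z·M/(N_A·a³) = 2 × 147.6 / (6.022 × 10²³ × 5.433 × 10^-23) = 9.023 g/cm³.

9.02 g/cm³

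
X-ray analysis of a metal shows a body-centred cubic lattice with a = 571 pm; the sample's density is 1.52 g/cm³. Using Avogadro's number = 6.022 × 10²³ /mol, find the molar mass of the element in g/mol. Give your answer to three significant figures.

85.2 g/mol

A BCC cell has Z = 2 atoms; a = 5.710 × 10^-8 cm.
M = ρ·N_A·a³/Z = 1.52 × 6.022 × 10²³ × 1.862 × 10^-22 / 2 = 85.2 g/mol.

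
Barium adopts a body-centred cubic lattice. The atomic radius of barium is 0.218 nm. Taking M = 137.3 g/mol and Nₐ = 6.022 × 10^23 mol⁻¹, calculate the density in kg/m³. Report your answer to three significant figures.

3570 kg/m³

In a BCC lattice, atoms touch along the body diagonal, so √3·a = 4r, giving a = 0.5034 nm = 5.034 × 10^-8 cm.
With Z = 2, ρ = Z·M/(N_A·a³) = 2 × 137.3 / (6.022 × 10²³ × 1.276 × 10^-22) = 3.573 g/cm³ = 3570 kg/m³.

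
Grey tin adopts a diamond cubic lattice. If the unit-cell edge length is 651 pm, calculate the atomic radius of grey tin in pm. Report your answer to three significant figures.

In a diamond cubic lattice, nearest neighbors lie along the body diagonal with √3·a = 8r.
r = √3·a/8 = 1.7321 × 651 / 8 = 141 pm.

141 pm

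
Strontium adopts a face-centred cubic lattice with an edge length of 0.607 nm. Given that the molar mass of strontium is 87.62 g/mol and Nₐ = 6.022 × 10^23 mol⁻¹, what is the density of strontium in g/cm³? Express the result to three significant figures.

An FCC unit cell contains Z = 4 atoms.
Cell volume: a³ = (0.607 nm)³ = (6.070 × 10^-8 cm)³ = 2.236 × 10^-22 cm³.
ρ = Z·M/(N_A·a³) = 4 × 87.62 / (6.022 × 10²³ × 2.236 × 10^-22) = 2.602 g/cm³.

2.60 g/cm³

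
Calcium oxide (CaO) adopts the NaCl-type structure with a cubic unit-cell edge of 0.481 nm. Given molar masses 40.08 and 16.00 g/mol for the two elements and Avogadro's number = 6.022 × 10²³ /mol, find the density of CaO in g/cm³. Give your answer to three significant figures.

The NaCl-type structure contains Z = 4 formula units per cell; M(CaO) = 40.08 + 16.00 = 56.08 g/mol.
a³ = (4.810 × 10^-8 cm)³ = 1.113 × 10^-22 cm³.
ρ = 4 × 56.08 / (6.022 × 10²³ × 1.113 × 10^-22) = 3.347 g/cm³.

3.35 g/cm³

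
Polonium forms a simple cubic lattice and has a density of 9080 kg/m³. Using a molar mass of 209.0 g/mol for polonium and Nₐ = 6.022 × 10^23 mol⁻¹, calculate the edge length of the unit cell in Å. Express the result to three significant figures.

3.37 Å

With Z = 1 atom per simple cubic cell, a³ = Z·M/(N_A·ρ) = 1 × 209.0 / (6.022 × 10²³ × 9.080 g/cm³) = 3.822 × 10^-23 cm³.
a = (3.822 × 10^-23)^(1/3) = 3.369 × 10^-8 cm = 3.37 Å.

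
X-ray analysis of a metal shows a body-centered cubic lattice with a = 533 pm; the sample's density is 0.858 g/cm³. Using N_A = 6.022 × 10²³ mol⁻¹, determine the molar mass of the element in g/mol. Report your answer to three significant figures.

A BCC cell has Z = 2 atoms; a = 5.330 × 10^-8 cm.
M = ρ·N_A·a³/Z = 0.858 × 6.022 × 10²³ × 1.514 × 10^-22 / 2 = 39.1 g/mol.

39.1 g/mol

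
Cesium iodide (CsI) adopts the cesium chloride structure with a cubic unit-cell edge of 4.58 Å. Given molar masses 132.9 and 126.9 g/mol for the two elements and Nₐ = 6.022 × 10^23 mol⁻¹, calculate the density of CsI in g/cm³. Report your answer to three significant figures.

4.49 g/cm³

The cesium chloride structure contains Z = 1 formula unit per cell; M(CsI) = 132.9 + 126.9 = 259.8 g/mol.
a³ = (4.580 × 10^-8 cm)³ = 9.607 × 10^-23 cm³.
ρ = 1 × 259.8 / (6.022 × 10²³ × 9.607 × 10^-23) = 4.491 g/cm³.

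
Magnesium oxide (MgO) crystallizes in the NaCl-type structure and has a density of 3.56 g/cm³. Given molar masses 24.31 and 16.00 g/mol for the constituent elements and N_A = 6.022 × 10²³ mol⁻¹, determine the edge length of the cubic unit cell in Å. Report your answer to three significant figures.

4.22 Å

M(MgO) = 40.31 g/mol; Z = 4 formula units per cell.
a³ = Z·M/(N_A·ρ) = 4 × 40.31 / (6.022 × 10²³ × 3.56) = 7.521 × 10^-23 cm³, so a = 4.221 × 10^-8 cm = 4.22 Å.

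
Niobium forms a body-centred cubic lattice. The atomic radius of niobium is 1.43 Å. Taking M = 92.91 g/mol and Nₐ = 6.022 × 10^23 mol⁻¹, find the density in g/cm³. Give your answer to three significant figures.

In a BCC lattice, atoms touch along the body diagonal, so √3·a = 4r, giving a = 3.302 Å = 3.302 × 10^-8 cm.
With Z = 2, ρ = Z·M/(N_A·a³) = 2 × 92.91 / (6.022 × 10²³ × 3.602 × 10^-23) = 8.567 g/cm³.

8.57 g/cm³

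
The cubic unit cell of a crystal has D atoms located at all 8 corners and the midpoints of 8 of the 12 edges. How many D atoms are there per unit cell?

Corner atoms are shared by 8 cells (1/8 each), edge atoms by 4 (1/4 each).
Net atoms = 8 × 1/8 + 8 × 1/4 = 1 + 2 = 3.

3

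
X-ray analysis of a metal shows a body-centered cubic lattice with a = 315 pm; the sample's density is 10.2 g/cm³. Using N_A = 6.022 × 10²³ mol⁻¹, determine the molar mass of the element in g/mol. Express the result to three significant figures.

A BCC cell has Z = 2 atoms; a = 3.150 × 10^-8 cm.
M = ρ·N_A·a³/Z = 10.2 × 6.022 × 10²³ × 3.126 × 10^-23 / 2 = 96.0 g/mol.

96.0 g/mol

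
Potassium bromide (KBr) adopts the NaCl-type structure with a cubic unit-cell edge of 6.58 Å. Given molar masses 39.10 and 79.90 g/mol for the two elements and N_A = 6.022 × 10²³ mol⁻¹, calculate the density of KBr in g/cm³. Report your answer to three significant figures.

The NaCl-type structure contains Z = 4 formula units per cell; M(KBr) = 39.10 + 79.90 = 119.0 g/mol.
a³ = (6.580 × 10^-8 cm)³ = 2.849 × 10^-22 cm³.
ρ = 4 × 119.0 / (6.022 × 10²³ × 2.849 × 10^-22) = 2.775 g/cm³.

2.77 g/cm³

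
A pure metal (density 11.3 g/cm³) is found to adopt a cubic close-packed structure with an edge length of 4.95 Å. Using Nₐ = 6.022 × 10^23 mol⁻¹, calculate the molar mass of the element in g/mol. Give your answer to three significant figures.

An FCC cell has Z = 4 atoms; a = 4.950 × 10^-8 cm.
M = ρ·N_A·a³/Z = 11.3 × 6.022 × 10²³ × 1.213 × 10^-22 / 4 = 206 g/mol.

206 g/mol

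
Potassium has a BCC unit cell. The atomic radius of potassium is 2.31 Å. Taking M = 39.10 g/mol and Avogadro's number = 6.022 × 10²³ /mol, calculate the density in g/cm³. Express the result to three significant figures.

In a BCC lattice, atoms touch along the body diagonal, so √3·a = 4r, giving a = 5.335 Å = 5.335 × 10^-8 cm.
With Z = 2, ρ = Z·M/(N_A·a³) = 2 × 39.10 / (6.022 × 10²³ × 1.518 × 10^-22) = 0.8553 g/cm³.

0.855 g/cm³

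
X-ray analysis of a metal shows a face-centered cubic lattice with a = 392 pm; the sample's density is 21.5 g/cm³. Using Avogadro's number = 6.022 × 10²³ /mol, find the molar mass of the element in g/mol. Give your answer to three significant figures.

An FCC cell has Z = 4 atoms; a = 3.920 × 10^-8 cm.
M = ρ·N_A·a³/Z = 21.5 × 6.022 × 10²³ × 6.024 × 10^-23 / 4 = 195 g/mol.

195 g/mol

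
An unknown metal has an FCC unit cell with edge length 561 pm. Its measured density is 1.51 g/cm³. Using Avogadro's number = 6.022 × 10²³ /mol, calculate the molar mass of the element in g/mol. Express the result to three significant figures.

40.1 g/mol

An FCC cell has Z = 4 atoms; a = 5.610 × 10^-8 cm.
M = ρ·N_A·a³/Z = 1.51 × 6.022 × 10²³ × 1.766 × 10^-22 / 4 = 40.1 g/mol.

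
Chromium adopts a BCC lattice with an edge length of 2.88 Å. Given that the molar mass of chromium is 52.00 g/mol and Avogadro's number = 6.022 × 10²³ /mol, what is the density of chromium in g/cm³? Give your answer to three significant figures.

7.23 g/cm³

A BCC unit cell contains Z = 2 atoms.
Cell volume: a³ = (2.88 Å)³ = (2.880 × 10^-8 cm)³ = 2.389 × 10^-23 cm³.
ρ = Z·M/(N_A·a³) = 2 × 52.00 / (6.022 × 10²³ × 2.389 × 10^-23) = 7.230 g/cm³.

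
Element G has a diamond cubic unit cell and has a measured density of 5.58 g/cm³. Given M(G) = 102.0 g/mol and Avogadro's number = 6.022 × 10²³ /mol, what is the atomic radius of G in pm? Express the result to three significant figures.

For a diamond cubic cell (Z = 8), a³ = Z·M/(N_A·ρ) = 8 × 102.0 / (6.022 × 10²³ × 5.580) = 2.428 × 10^-22 cm³, so a = 6.239 × 10^-8 cm = 623.9 pm.
Nearest neighbors lie along the body diagonal with √3·a = 8r, so r = 0.2165 × a = 135 pm.

135 pm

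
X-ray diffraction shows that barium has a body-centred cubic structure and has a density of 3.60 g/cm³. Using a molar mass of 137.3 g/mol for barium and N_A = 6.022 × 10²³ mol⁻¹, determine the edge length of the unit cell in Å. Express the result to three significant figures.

5.02 Å

With Z = 2 atoms per BCC cell, a³ = Z·M/(N_A·ρ) = 2 × 137.3 / (6.022 × 10²³ × 3.600 g/cm³) = 1.267 × 10^-22 cm³.
a = (1.267 × 10^-22)^(1/3) = 5.022 × 10^-8 cm = 5.02 Å.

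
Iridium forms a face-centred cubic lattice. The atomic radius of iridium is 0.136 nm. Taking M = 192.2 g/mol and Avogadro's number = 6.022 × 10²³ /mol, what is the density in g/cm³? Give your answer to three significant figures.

22.4 g/cm³

In an FCC lattice, atoms touch along the face diagonal, so √2·a = 4r, giving a = 0.3847 nm = 3.847 × 10^-8 cm.
With Z = 4, ρ = Z·M/(N_A·a³) = 4 × 192.2 / (6.022 × 10²³ × 5.692 × 10^-23) = 22.43 g/cm³.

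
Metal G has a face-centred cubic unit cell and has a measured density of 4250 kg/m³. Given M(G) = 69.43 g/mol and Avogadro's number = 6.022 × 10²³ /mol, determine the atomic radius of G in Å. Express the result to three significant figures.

1.69 Å

For an FCC cell (Z = 4), a³ = Z·M/(N_A·ρ) = 4 × 69.43 / (6.022 × 10²³ × 4.250) = 1.085 × 10^-22 cm³, so a = 4.770 × 10^-8 cm = 4.770 Å.
Atoms touch along the face diagonal, so √2·a = 4r, so r = 0.3536 × a = 1.69 Å.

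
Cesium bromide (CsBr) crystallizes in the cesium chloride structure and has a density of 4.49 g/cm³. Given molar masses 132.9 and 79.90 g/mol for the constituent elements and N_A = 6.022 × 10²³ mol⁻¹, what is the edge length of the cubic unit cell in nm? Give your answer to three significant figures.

0.429 nm

M(CsBr) = 212.8 g/mol; Z = 1 formula unit per cell.
a³ = Z·M/(N_A·ρ) = 1 × 212.8 / (6.022 × 10²³ × 4.49) = 7.870 × 10^-23 cm³, so a = 4.285 × 10^-8 cm = 0.429 nm.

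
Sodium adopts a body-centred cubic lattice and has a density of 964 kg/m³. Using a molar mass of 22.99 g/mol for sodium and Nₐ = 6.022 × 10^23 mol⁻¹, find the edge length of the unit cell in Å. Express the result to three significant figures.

4.29 Å

With Z = 2 atoms per BCC cell, a³ = Z·M/(N_A·ρ) = 2 × 22.99 / (6.022 × 10²³ × 0.9640 g/cm³) = 7.920 × 10^-23 cm³.
a = (7.920 × 10^-23)^(1/3) = 4.295 × 10^-8 cm = 4.29 Å.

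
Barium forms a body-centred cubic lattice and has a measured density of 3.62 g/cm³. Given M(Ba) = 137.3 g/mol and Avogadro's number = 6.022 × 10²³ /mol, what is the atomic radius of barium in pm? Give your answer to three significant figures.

For a BCC cell (Z = 2), a³ = Z·M/(N_A·ρ) = 2 × 137.3 / (6.022 × 10²³ × 3.620) = 1.260 × 10^-22 cm³, so a = 5.013 × 10^-8 cm = 501.3 pm.
Atoms touch along the body diagonal, so √3·a = 4r, so r = 0.4330 × a = 217 pm.

217 pm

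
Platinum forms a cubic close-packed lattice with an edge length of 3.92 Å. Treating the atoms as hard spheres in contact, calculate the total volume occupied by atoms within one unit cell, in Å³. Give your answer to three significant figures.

In an FCC lattice atoms touch along the face diagonal, so √2·a = 4r, so r = 0.3536a = 1.386 Å.
V_atoms = Z × (4/3)πr³ = 4 × (4/3)π × (1.386)³ = 44.6 Å³.

44.6 Å³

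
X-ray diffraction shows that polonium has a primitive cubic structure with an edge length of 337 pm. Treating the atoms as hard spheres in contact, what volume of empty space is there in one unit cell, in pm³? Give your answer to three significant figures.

In a simple cubic lattice atoms touch along the cell edge, so a = 2r, so r = 0.5000a = 168.5 pm.
V_cell = a³ = 3.827 × 10^7 pm³; V_atoms = 1 × (4/3)πr³ = 2.004 × 10^7 pm³.
Empty space = 3.827 × 10^7 − 2.004 × 10^7 = 1.82 × 10^7 pm³.

1.82 × 10^7 pm³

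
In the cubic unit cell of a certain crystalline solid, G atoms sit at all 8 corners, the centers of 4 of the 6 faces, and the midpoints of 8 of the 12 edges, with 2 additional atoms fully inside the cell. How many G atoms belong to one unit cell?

7

Corner atoms are shared by 8 cells (1/8 each), face atoms by 2 (1/2 each), edge atoms by 4 (1/4 each), interior atoms are unshared.
Net atoms = 8 × 1/8 + 4 × 1/2 + 8 × 1/4 + 2 = 1 + 2 + 2 + 2 = 7.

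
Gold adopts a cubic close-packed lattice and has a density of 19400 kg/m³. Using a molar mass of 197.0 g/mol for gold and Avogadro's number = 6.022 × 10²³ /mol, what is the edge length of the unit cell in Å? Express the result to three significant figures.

With Z = 4 atoms per FCC cell, a³ = Z·M/(N_A·ρ) = 4 × 197.0 / (6.022 × 10²³ × 19.40 g/cm³) = 6.745 × 10^-23 cm³.
a = (6.745 × 10^-23)^(1/3) = 4.071 × 10^-8 cm = 4.07 Å.

4.07 Å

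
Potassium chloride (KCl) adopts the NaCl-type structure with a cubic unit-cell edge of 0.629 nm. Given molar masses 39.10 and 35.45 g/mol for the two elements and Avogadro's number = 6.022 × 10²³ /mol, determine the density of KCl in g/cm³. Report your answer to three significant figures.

The NaCl-type structure contains Z = 4 formula units per cell; M(KCl) = 39.10 + 35.45 = 74.55 g/mol.
a³ = (6.290 × 10^-8 cm)³ = 2.489 × 10^-22 cm³.
ρ = 4 × 74.55 / (6.022 × 10²³ × 2.489 × 10^-22) = 1.990 g/cm³.

1.99 g/cm³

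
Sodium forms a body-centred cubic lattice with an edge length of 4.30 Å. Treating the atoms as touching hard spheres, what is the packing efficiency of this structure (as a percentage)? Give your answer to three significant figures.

In a BCC lattice atoms touch along the body diagonal, so √3·a = 4r, so r = 0.4330a = 1.862 Å.
Packing fraction = Z·(4/3)πr³ / a³ = 2 × (4/3)π × (1.862)³ / (4.30)³ = 0.6802 = 68.0%.

68.0%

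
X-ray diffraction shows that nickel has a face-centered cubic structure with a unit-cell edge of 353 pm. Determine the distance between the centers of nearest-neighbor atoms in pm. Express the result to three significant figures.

250 pm

In an FCC structure, atoms touch along the face diagonal, so √2·a = 4r; the nearest-neighbor distance equals 2r = 0.7071·a.
d = 0.7071 × 353 = 250 pm.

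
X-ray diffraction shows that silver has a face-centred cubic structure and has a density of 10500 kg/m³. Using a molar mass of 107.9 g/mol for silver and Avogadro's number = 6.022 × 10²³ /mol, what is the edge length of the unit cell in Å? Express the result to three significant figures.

With Z = 4 atoms per FCC cell, a³ = Z·M/(N_A·ρ) = 4 × 107.9 / (6.022 × 10²³ × 10.50 g/cm³) = 6.826 × 10^-23 cm³.
a = (6.826 × 10^-23)^(1/3) = 4.087 × 10^-8 cm = 4.09 Å.

4.09 Å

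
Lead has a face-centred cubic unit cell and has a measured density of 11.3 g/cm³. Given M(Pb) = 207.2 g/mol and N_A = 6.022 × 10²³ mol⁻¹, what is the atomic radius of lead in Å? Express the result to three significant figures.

For an FCC cell (Z = 4), a³ = Z·M/(N_A·ρ) = 4 × 207.2 / (6.022 × 10²³ × 11.30) = 1.218 × 10^-22 cm³, so a = 4.957 × 10^-8 cm = 4.957 Å.
Atoms touch along the face diagonal, so √2·a = 4r, so r = 0.3536 × a = 1.75 Å.

1.75 Å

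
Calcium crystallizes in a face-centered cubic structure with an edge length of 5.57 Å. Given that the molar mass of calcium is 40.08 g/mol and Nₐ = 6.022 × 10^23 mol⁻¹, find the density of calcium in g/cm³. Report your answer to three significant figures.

1.54 g/cm³

An FCC unit cell contains Z = 4 atoms.
Cell volume: a³ = (5.57 Å)³ = (5.570 × 10^-8 cm)³ = 1.728 × 10^-22 cm³.
ρ = Z·M/(N_A·a³) = 4 × 40.08 / (6.022 × 10²³ × 1.728 × 10^-22) = 1.541 g/cm³.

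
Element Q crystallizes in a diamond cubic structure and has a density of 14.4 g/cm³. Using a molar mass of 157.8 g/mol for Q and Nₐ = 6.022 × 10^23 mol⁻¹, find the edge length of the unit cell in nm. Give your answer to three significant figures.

0.526 nm

With Z = 8 atoms per diamond cubic cell, a³ = Z·M/(N_A·ρ) = 8 × 157.8 / (6.022 × 10²³ × 14.40 g/cm³) = 1.456 × 10^-22 cm³.
a = (1.456 × 10^-22)^(1/3) = 5.261 × 10^-8 cm = 0.526 nm.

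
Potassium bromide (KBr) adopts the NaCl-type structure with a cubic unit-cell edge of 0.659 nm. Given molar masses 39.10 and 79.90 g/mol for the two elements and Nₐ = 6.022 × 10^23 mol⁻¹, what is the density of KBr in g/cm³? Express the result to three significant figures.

2.76 g/cm³

The NaCl-type structure contains Z = 4 formula units per cell; M(KBr) = 39.10 + 79.90 = 119.0 g/mol.
a³ = (6.590 × 10^-8 cm)³ = 2.862 × 10^-22 cm³.
ρ = 4 × 119.0 / (6.022 × 10²³ × 2.862 × 10^-22) = 2.762 g/cm³.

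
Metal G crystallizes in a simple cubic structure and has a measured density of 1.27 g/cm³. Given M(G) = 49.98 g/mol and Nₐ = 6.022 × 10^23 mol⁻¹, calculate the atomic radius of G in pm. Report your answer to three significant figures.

201 pm

For a simple cubic cell (Z = 1), a³ = Z·M/(N_A·ρ) = 1 × 49.98 / (6.022 × 10²³ × 1.270) = 6.535 × 10^-23 cm³, so a = 4.028 × 10^-8 cm = 402.8 pm.
Atoms touch along the cell edge, so a = 2r, so r = 0.5000 × a = 201 pm.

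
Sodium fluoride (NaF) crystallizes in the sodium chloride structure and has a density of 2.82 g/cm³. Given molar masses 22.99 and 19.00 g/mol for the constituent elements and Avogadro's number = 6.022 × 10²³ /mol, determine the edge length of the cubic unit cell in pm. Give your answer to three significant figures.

M(NaF) = 41.99 g/mol; Z = 4 formula units per cell.
a³ = Z·M/(N_A·ρ) = 4 × 41.99 / (6.022 × 10²³ × 2.82) = 9.890 × 10^-23 cm³, so a = 4.625 × 10^-8 cm = 462 pm.

462 pm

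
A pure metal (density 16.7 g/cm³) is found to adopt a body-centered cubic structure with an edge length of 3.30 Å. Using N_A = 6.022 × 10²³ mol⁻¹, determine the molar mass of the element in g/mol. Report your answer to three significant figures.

A BCC cell has Z = 2 atoms; a = 3.300 × 10^-8 cm.
M = ρ·N_A·a³/Z = 16.7 × 6.022 × 10²³ × 3.594 × 10^-23 / 2 = 181 g/mol.

181 g/mol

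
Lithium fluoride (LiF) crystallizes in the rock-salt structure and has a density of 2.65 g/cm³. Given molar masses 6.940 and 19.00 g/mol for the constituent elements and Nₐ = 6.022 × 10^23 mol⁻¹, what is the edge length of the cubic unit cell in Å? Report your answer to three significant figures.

M(LiF) = 25.94 g/mol; Z = 4 formula units per cell.
a³ = Z·M/(N_A·ρ) = 4 × 25.94 / (6.022 × 10²³ × 2.65) = 6.502 × 10^-23 cm³, so a = 4.021 × 10^-8 cm = 4.02 Å.

4.02 Å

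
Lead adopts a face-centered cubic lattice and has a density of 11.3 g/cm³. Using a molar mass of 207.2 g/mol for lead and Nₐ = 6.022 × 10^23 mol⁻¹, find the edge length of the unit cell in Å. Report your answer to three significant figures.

With Z = 4 atoms per FCC cell, a³ = Z·M/(N_A·ρ) = 4 × 207.2 / (6.022 × 10²³ × 11.30 g/cm³) = 1.218 × 10^-22 cm³.
a = (1.218 × 10^-22)^(1/3) = 4.957 × 10^-8 cm = 4.96 Å.

4.96 Å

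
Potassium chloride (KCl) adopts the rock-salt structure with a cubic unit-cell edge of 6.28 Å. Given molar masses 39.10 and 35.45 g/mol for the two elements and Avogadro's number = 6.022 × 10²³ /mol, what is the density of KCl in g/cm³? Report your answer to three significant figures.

The rock-salt structure contains Z = 4 formula units per cell; M(KCl) = 39.10 + 35.45 = 74.55 g/mol.
a³ = (6.280 × 10^-8 cm)³ = 2.477 × 10^-22 cm³.
ρ = 4 × 74.55 / (6.022 × 10²³ × 2.477 × 10^-22) = 1.999 g/cm³.

2.00 g/cm³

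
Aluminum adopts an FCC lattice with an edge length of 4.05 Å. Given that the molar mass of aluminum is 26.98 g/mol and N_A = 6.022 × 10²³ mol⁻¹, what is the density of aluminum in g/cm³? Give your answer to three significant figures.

An FCC unit cell contains Z = 4 atoms.
Cell volume: a³ = (4.05 Å)³ = (4.050 × 10^-8 cm)³ = 6.643 × 10^-23 cm³.
ρ = Z·M/(N_A·a³) = 4 × 26.98 / (6.022 × 10²³ × 6.643 × 10^-23) = 2.698 g/cm³.

2.70 g/cm³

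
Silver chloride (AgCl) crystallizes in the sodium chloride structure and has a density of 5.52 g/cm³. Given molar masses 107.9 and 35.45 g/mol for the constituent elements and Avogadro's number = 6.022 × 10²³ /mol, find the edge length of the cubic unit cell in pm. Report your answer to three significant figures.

557 pm

M(AgCl) = 143.35 g/mol; Z = 4 formula units per cell.
a³ = Z·M/(N_A·ρ) = 4 × 143.35 / (6.022 × 10²³ × 5.52) = 1.725 × 10^-22 cm³, so a = 5.567 × 10^-8 cm = 557 pm.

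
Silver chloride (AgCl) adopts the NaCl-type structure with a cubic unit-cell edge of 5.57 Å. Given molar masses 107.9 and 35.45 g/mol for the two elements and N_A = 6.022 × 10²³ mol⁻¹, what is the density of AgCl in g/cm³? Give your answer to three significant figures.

5.51 g/cm³

The NaCl-type structure contains Z = 4 formula units per cell; M(AgCl) = 107.9 + 35.45 = 143.35 g/mol.
a³ = (5.570 × 10^-8 cm)³ = 1.728 × 10^-22 cm³.
ρ = 4 × 143.35 / (6.022 × 10²³ × 1.728 × 10^-22) = 5.510 g/cm³.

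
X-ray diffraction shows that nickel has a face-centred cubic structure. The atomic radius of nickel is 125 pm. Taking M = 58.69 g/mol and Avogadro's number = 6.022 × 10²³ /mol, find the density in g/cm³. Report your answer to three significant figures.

8.82 g/cm³

In an FCC lattice, atoms touch along the face diagonal, so √2·a = 4r, giving a = 353.6 pm = 3.536 × 10^-8 cm.
With Z = 4, ρ = Z·M/(N_A·a³) = 4 × 58.69 / (6.022 × 10²³ × 4.419 × 10^-23) = 8.821 g/cm³.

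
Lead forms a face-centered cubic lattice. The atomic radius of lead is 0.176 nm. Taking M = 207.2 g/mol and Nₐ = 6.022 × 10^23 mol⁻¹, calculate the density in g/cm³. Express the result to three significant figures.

In an FCC lattice, atoms touch along the face diagonal, so √2·a = 4r, giving a = 0.4978 nm = 4.978 × 10^-8 cm.
With Z = 4, ρ = Z·M/(N_A·a³) = 4 × 207.2 / (6.022 × 10²³ × 1.234 × 10^-22) = 11.16 g/cm³.

11.2 g/cm³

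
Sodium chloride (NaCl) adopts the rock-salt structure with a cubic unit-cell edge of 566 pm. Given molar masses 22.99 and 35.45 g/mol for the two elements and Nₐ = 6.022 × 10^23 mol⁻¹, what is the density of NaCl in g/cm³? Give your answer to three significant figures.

2.14 g/cm³

The rock-salt structure contains Z = 4 formula units per cell; M(NaCl) = 22.99 + 35.45 = 58.44 g/mol.
a³ = (5.660 × 10^-8 cm)³ = 1.813 × 10^-22 cm³.
ρ = 4 × 58.44 / (6.022 × 10²³ × 1.813 × 10^-22) = 2.141 g/cm³.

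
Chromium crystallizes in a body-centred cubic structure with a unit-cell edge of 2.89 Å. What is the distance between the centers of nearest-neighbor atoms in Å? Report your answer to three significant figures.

In a BCC structure, atoms touch along the body diagonal, so √3·a = 4r; the nearest-neighbor distance equals 2r = 0.8660·a.
d = 0.8660 × 2.89 = 2.50 Å.

2.50 Å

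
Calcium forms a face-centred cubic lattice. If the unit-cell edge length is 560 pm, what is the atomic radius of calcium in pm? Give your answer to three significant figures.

In an FCC lattice, atoms touch along the face diagonal, so √2·a = 4r.
r = √2·a/4 = 1.4142 × 560 / 4 = 198 pm.

198 pm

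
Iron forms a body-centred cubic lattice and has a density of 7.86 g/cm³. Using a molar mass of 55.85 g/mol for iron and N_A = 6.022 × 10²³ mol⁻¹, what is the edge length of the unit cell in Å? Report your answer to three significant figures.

With Z = 2 atoms per BCC cell, a³ = Z·M/(N_A·ρ) = 2 × 55.85 / (6.022 × 10²³ × 7.860 g/cm³) = 2.360 × 10^-23 cm³.
a = (2.360 × 10^-23)^(1/3) = 2.868 × 10^-8 cm = 2.87 Å.

2.87 Å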